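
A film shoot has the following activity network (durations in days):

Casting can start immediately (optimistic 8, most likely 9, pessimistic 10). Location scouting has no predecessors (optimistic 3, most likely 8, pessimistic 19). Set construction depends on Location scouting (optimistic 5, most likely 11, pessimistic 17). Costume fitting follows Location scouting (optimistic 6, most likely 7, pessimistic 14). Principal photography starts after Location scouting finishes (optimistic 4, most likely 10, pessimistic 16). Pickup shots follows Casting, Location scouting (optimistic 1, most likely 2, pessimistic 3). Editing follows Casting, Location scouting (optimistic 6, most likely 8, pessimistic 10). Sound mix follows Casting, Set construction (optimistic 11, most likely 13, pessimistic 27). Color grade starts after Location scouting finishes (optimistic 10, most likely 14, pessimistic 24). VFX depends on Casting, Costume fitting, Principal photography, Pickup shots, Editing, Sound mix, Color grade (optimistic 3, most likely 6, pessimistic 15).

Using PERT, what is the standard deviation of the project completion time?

te_Casting = (8 + 4·9 + 10)/6 = 54/6 = 9; σ²_Casting = ((10−8)/6)² = 0.111
te_Location scouting = (3 + 4·8 + 19)/6 = 54/6 = 9; σ²_Location scouting = ((19−3)/6)² = 7.111
te_Set construction = (5 + 4·11 + 17)/6 = 66/6 = 11; σ²_Set construction = ((17−5)/6)² = 4.000
te_Costume fitting = (6 + 4·7 + 14)/6 = 48/6 = 8; σ²_Costume fitting = ((14−6)/6)² = 1.778
te_Principal photography = (4 + 4·10 + 16)/6 = 60/6 = 10; σ²_Principal photography = ((16−4)/6)² = 4.000
te_Pickup shots = (1 + 4·2 + 3)/6 = 12/6 = 2; σ²_Pickup shots = ((3−1)/6)² = 0.111
te_Editing = (6 + 4·8 + 10)/6 = 48/6 = 8; σ²_Editing = ((10−6)/6)² = 0.444
te_Sound mix = (11 + 4·13 + 27)/6 = 90/6 = 15; σ²_Sound mix = ((27−11)/6)² = 7.111
te_Color grade = (10 + 4·14 + 24)/6 = 90/6 = 15; σ²_Color grade = ((24−10)/6)² = 5.444
te_VFX = (3 + 4·6 + 15)/6 = 42/6 = 7; σ²_VFX = ((15−3)/6)² = 4.000

Forward pass:
ES_Casting = 0; EF_Casting = 9
ES_Location scouting = 0; EF_Location scouting = 9
ES_Set construction = 9; EF_Set construction = 9+11 = 20
ES_Costume fitting = 9; EF_Costume fitting = 9+8 = 17
ES_Principal photography = 9; EF_Principal photography = 9+10 = 19
ES_Pickup shots = max(EF_Casting=9, EF_Location scouting=9) = 9; EF_Pickup shots = 9+2 = 11
ES_Editing = max(EF_Casting=9, EF_Location scouting=9) = 9; EF_Editing = 9+8 = 17
ES_Sound mix = max(EF_Casting=9, EF_Set construction=20) = 20; EF_Sound mix = 20+15 = 35
ES_Color grade = 9; EF_Color grade = 9+15 = 24
ES_VFX = max(EF_Casting=9, EF_Costume fitting=17, EF_Principal photography=19, EF_Pickup shots=11, EF_Editing=17, EF_Sound mix=35, EF_Color grade=24) = 35; EF_VFX = 35+7 = 42
Expected project duration μ = 42 days. Critical path: Location scouting → Set construction → Sound mix → VFX.

Variance along critical path = 7.111 + 4.000 + 7.111 + 4.000 = 22.222
σ = √22.222 = 4.714 days

4.71 days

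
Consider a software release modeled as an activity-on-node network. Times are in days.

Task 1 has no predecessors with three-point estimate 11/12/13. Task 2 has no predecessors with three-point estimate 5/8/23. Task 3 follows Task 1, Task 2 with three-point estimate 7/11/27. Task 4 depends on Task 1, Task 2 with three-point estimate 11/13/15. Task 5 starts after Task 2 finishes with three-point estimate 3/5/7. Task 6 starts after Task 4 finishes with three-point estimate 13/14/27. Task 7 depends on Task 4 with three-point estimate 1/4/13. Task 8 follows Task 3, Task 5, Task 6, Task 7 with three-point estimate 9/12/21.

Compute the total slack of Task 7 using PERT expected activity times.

te_Task 1 = (11 + 4·12 + 13)/6 = 72/6 = 12
te_Task 2 = (5 + 4·8 + 23)/6 = 60/6 = 10
te_Task 3 = (7 + 4·11 + 27)/6 = 78/6 = 13
te_Task 4 = (11 + 4·13 + 15)/6 = 78/6 = 13
te_Task 5 = (3 + 4·5 + 7)/6 = 30/6 = 5
te_Task 6 = (13 + 4·14 + 27)/6 = 96/6 = 16
te_Task 7 = (1 + 4·4 + 13)/6 = 30/6 = 5
te_Task 8 = (9 + 4·12 + 21)/6 = 78/6 = 13

Forward pass:
ES_Task 1 = 0; EF_Task 1 = 12
ES_Task 2 = 0; EF_Task 2 = 10
ES_Task 3 = max(EF_Task 1=12, EF_Task 2=10) = 12; EF_Task 3 = 12+13 = 25
ES_Task 4 = max(EF_Task 1=12, EF_Task 2=10) = 12; EF_Task 4 = 12+13 = 25
ES_Task 5 = 10; EF_Task 5 = 10+5 = 15
ES_Task 6 = 25; EF_Task 6 = 25+16 = 41
ES_Task 7 = 25; EF_Task 7 = 25+5 = 30
ES_Task 8 = max(EF_Task 3=25, EF_Task 5=15, EF_Task 6=41, EF_Task 7=30) = 41; EF_Task 8 = 41+13 = 54
Expected project duration μ = 54 days. Critical path: Task 1 → Task 4 → Task 6 → Task 8.

Backward pass:
LF_Task 8 = 54; LS_Task 8 = 54−13 = 41
LF_Task 7 = LS_Task 8 = 41; LS_Task 7 = 41−5 = 36
LF_Task 6 = LS_Task 8 = 41; LS_Task 6 = 41−16 = 25
LF_Task 5 = LS_Task 8 = 41; LS_Task 5 = 41−5 = 36
LF_Task 4 = min(LS_Task 6=25, LS_Task 7=36) = 25; LS_Task 4 = 25−13 = 12
LF_Task 3 = LS_Task 8 = 41; LS_Task 3 = 41−13 = 28
LF_Task 2 = min(LS_Task 3=28, LS_Task 4=12, LS_Task 5=36) = 12; LS_Task 2 = 12−10 = 2
LF_Task 1 = min(LS_Task 3=28, LS_Task 4=12) = 12; LS_Task 1 = 12−12 = 0
Slack_Task 7 = LS_Task 7 − ES_Task 7 = 36 − 25 = 11

11 days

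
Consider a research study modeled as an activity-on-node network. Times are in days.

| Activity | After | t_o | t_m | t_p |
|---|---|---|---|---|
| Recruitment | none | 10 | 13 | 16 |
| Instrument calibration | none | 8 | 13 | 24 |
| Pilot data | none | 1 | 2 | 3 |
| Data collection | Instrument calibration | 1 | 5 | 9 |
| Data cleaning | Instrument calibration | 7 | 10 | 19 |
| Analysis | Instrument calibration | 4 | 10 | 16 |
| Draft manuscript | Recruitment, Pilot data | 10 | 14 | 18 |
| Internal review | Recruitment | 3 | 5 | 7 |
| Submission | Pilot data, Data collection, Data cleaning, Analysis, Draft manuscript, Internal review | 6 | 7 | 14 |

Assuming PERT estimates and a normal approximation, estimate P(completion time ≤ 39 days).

0.970

te_Recruitment = (10 + 4·13 + 16)/6 = 78/6 = 13; σ²_Recruitment = ((16−10)/6)² = 1.000
te_Instrument calibration = (8 + 4·13 + 24)/6 = 84/6 = 14; σ²_Instrument calibration = ((24−8)/6)² = 7.111
te_Pilot data = (1 + 4·2 + 3)/6 = 12/6 = 2; σ²_Pilot data = ((3−1)/6)² = 0.111
te_Data collection = (1 + 4·5 + 9)/6 = 30/6 = 5; σ²_Data collection = ((9−1)/6)² = 1.778
te_Data cleaning = (7 + 4·10 + 19)/6 = 66/6 = 11; σ²_Data cleaning = ((19−7)/6)² = 4.000
te_Analysis = (4 + 4·10 + 16)/6 = 60/6 = 10; σ²_Analysis = ((16−4)/6)² = 4.000
te_Draft manuscript = (10 + 4·14 + 18)/6 = 84/6 = 14; σ²_Draft manuscript = ((18−10)/6)² = 1.778
te_Internal review = (3 + 4·5 + 7)/6 = 30/6 = 5; σ²_Internal review = ((7−3)/6)² = 0.444
te_Submission = (6 + 4·7 + 14)/6 = 48/6 = 8; σ²_Submission = ((14−6)/6)² = 1.778

Forward pass:
ES_Recruitment = 0; EF_Recruitment = 13
ES_Instrument calibration = 0; EF_Instrument calibration = 14
ES_Pilot data = 0; EF_Pilot data = 2
ES_Data collection = 14; EF_Data collection = 14+5 = 19
ES_Data cleaning = 14; EF_Data cleaning = 14+11 = 25
ES_Analysis = 14; EF_Analysis = 14+10 = 24
ES_Draft manuscript = max(EF_Recruitment=13, EF_Pilot data=2) = 13; EF_Draft manuscript = 13+14 = 27
ES_Internal review = 13; EF_Internal review = 13+5 = 18
ES_Submission = max(EF_Pilot data=2, EF_Data collection=19, EF_Data cleaning=25, EF_Analysis=24, EF_Draft manuscript=27, EF_Internal review=18) = 27; EF_Submission = 27+8 = 35
Expected project duration μ = 35 days. Critical path: Recruitment → Draft manuscript → Submission.

Variance along critical path = 1.000 + 1.778 + 1.778 = 4.556; σ = √4.556 = 2.134 days.
Z = (39 − 35) / 2.134 = 1.874
P(T ≤ 39) = Φ(1.874) ≈ 0.970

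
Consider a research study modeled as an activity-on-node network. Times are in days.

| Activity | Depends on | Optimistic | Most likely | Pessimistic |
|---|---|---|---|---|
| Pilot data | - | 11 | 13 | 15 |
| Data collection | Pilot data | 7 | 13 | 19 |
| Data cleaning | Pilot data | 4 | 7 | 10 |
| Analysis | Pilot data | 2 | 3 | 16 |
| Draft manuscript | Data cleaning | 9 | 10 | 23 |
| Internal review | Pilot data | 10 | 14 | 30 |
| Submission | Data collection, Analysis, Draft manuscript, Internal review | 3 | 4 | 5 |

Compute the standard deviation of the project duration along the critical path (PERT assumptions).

2.65 days

te_Pilot data = (11 + 4·13 + 15)/6 = 78/6 = 13; σ²_Pilot data = ((15−11)/6)² = 0.444
te_Data collection = (7 + 4·13 + 19)/6 = 78/6 = 13; σ²_Data collection = ((19−7)/6)² = 4.000
te_Data cleaning = (4 + 4·7 + 10)/6 = 42/6 = 7; σ²_Data cleaning = ((10−4)/6)² = 1.000
te_Analysis = (2 + 4·3 + 16)/6 = 30/6 = 5; σ²_Analysis = ((16−2)/6)² = 5.444
te_Draft manuscript = (9 + 4·10 + 23)/6 = 72/6 = 12; σ²_Draft manuscript = ((23−9)/6)² = 5.444
te_Internal review = (10 + 4·14 + 30)/6 = 96/6 = 16; σ²_Internal review = ((30−10)/6)² = 11.111
te_Submission = (3 + 4·4 + 5)/6 = 24/6 = 4; σ²_Submission = ((5−3)/6)² = 0.111

Forward pass:
ES_Pilot data = 0; EF_Pilot data = 13
ES_Data collection = 13; EF_Data collection = 13+13 = 26
ES_Data cleaning = 13; EF_Data cleaning = 13+7 = 20
ES_Analysis = 13; EF_Analysis = 13+5 = 18
ES_Draft manuscript = 20; EF_Draft manuscript = 20+12 = 32
ES_Internal review = 13; EF_Internal review = 13+16 = 29
ES_Submission = max(EF_Data collection=26, EF_Analysis=18, EF_Draft manuscript=32, EF_Internal review=29) = 32; EF_Submission = 32+4 = 36
Expected project duration μ = 36 days. Critical path: Pilot data → Data cleaning → Draft manuscript → Submission.

Variance along critical path = 0.444 + 1.000 + 5.444 + 0.111 = 7.000
σ = √7.000 = 2.646 days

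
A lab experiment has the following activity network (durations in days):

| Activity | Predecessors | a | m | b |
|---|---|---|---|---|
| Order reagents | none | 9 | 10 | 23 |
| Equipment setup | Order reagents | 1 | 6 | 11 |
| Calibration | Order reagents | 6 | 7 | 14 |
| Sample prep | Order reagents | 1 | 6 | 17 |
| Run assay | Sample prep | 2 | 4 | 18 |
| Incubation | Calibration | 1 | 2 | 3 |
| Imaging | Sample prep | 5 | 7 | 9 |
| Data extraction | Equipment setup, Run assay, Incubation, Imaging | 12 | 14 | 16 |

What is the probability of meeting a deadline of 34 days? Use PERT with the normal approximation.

te_Order reagents = (9 + 4·10 + 23)/6 = 72/6 = 12; σ²_Order reagents = ((23−9)/6)² = 5.444
te_Equipment setup = (1 + 4·6 + 11)/6 = 36/6 = 6; σ²_Equipment setup = ((11−1)/6)² = 2.778
te_Calibration = (6 + 4·7 + 14)/6 = 48/6 = 8; σ²_Calibration = ((14−6)/6)² = 1.778
te_Sample prep = (1 + 4·6 + 17)/6 = 42/6 = 7; σ²_Sample prep = ((17−1)/6)² = 7.111
te_Run assay = (2 + 4·4 + 18)/6 = 36/6 = 6; σ²_Run assay = ((18−2)/6)² = 7.111
te_Incubation = (1 + 4·2 + 3)/6 = 12/6 = 2; σ²_Incubation = ((3−1)/6)² = 0.111
te_Imaging = (5 + 4·7 + 9)/6 = 42/6 = 7; σ²_Imaging = ((9−5)/6)² = 0.444
te_Data extraction = (12 + 4·14 + 16)/6 = 84/6 = 14; σ²_Data extraction = ((16−12)/6)² = 0.444

Forward pass:
ES_Order reagents = 0; EF_Order reagents = 12
ES_Equipment setup = 12; EF_Equipment setup = 12+6 = 18
ES_Calibration = 12; EF_Calibration = 12+8 = 20
ES_Sample prep = 12; EF_Sample prep = 12+7 = 19
ES_Run assay = 19; EF_Run assay = 19+6 = 25
ES_Incubation = 20; EF_Incubation = 20+2 = 22
ES_Imaging = 19; EF_Imaging = 19+7 = 26
ES_Data extraction = max(EF_Equipment setup=18, EF_Run assay=25, EF_Incubation=22, EF_Imaging=26) = 26; EF_Data extraction = 26+14 = 40
Expected project duration μ = 40 days. Critical path: Order reagents → Sample prep → Imaging → Data extraction.

Variance along critical path = 5.444 + 7.111 + 0.444 + 0.444 = 13.444; σ = √13.444 = 3.667 days.
Z = (34 − 40) / 3.667 = -1.636
P(T ≤ 34) = Φ(-1.636) ≈ 0.051

0.051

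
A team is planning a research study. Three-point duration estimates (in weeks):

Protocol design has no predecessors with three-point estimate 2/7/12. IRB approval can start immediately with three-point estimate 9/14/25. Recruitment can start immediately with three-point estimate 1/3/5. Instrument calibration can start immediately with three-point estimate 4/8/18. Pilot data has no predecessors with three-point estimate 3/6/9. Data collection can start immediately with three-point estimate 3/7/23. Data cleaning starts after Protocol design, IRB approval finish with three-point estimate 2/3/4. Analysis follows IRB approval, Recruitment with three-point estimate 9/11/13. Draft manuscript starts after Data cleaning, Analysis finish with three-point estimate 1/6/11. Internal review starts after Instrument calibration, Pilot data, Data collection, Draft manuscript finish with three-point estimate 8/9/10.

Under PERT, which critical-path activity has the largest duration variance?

te_Protocol design = (2 + 4·7 + 12)/6 = 42/6 = 7; σ²_Protocol design = ((12−2)/6)² = 2.778
te_IRB approval = (9 + 4·14 + 25)/6 = 90/6 = 15; σ²_IRB approval = ((25−9)/6)² = 7.111
te_Recruitment = (1 + 4·3 + 5)/6 = 18/6 = 3; σ²_Recruitment = ((5−1)/6)² = 0.444
te_Instrument calibration = (4 + 4·8 + 18)/6 = 54/6 = 9; σ²_Instrument calibration = ((18−4)/6)² = 5.444
te_Pilot data = (3 + 4·6 + 9)/6 = 36/6 = 6; σ²_Pilot data = ((9−3)/6)² = 1.000
te_Data collection = (3 + 4·7 + 23)/6 = 54/6 = 9; σ²_Data collection = ((23−3)/6)² = 11.111
te_Data cleaning = (2 + 4·3 + 4)/6 = 18/6 = 3; σ²_Data cleaning = ((4−2)/6)² = 0.111
te_Analysis = (9 + 4·11 + 13)/6 = 66/6 = 11; σ²_Analysis = ((13−9)/6)² = 0.444
te_Draft manuscript = (1 + 4·6 + 11)/6 = 36/6 = 6; σ²_Draft manuscript = ((11−1)/6)² = 2.778
te_Internal review = (8 + 4·9 + 10)/6 = 54/6 = 9; σ²_Internal review = ((10−8)/6)² = 0.111

Forward pass:
ES_Protocol design = 0; EF_Protocol design = 7
ES_IRB approval = 0; EF_IRB approval = 15
ES_Recruitment = 0; EF_Recruitment = 3
ES_Instrument calibration = 0; EF_Instrument calibration = 9
ES_Pilot data = 0; EF_Pilot data = 6
ES_Data collection = 0; EF_Data collection = 9
ES_Data cleaning = max(EF_Protocol design=7, EF_IRB approval=15) = 15; EF_Data cleaning = 15+3 = 18
ES_Analysis = max(EF_IRB approval=15, EF_Recruitment=3) = 15; EF_Analysis = 15+11 = 26
ES_Draft manuscript = max(EF_Data cleaning=18, EF_Analysis=26) = 26; EF_Draft manuscript = 26+6 = 32
ES_Internal review = max(EF_Instrument calibration=9, EF_Pilot data=6, EF_Data collection=9, EF_Draft manuscript=32) = 32; EF_Internal review = 32+9 = 41
Expected project duration μ = 41 weeks. Critical path: IRB approval → Analysis → Draft manuscript → Internal review.

Variances on critical path: σ²_IRB approval=7.111, σ²_Analysis=0.444, σ²_Draft manuscript=2.778, σ²_Internal review=0.111.
Largest is σ²_IRB approval = 7.111.

IRB approval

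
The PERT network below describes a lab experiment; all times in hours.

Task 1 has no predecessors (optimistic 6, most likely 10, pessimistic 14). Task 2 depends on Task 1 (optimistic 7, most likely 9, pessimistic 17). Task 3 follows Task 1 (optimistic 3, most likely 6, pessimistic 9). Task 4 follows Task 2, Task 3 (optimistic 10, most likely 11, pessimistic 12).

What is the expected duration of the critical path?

31 hours

te_Task 1 = (6 + 4·10 + 14)/6 = 60/6 = 10
te_Task 2 = (7 + 4·9 + 17)/6 = 60/6 = 10
te_Task 3 = (3 + 4·6 + 9)/6 = 36/6 = 6
te_Task 4 = (10 + 4·11 + 12)/6 = 66/6 = 11

Forward pass:
ES_Task 1 = 0; EF_Task 1 = 10
ES_Task 2 = 10; EF_Task 2 = 10+10 = 20
ES_Task 3 = 10; EF_Task 3 = 10+6 = 16
ES_Task 4 = max(EF_Task 2=20, EF_Task 3=16) = 20; EF_Task 4 = 20+11 = 31
Expected project duration μ = 31 hours. Critical path: Task 1 → Task 2 → Task 4.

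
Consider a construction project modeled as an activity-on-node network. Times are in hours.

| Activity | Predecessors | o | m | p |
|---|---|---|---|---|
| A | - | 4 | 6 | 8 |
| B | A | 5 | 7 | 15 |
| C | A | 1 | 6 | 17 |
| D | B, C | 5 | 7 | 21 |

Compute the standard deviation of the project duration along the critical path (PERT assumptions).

3.21 hours

te_A = (4 + 4·6 + 8)/6 = 36/6 = 6; σ²_A = ((8−4)/6)² = 0.444
te_B = (5 + 4·7 + 15)/6 = 48/6 = 8; σ²_B = ((15−5)/6)² = 2.778
te_C = (1 + 4·6 + 17)/6 = 42/6 = 7; σ²_C = ((17−1)/6)² = 7.111
te_D = (5 + 4·7 + 21)/6 = 54/6 = 9; σ²_D = ((21−5)/6)² = 7.111

Forward pass:
ES_A = 0; EF_A = 6
ES_B = 6; EF_B = 6+8 = 14
ES_C = 6; EF_C = 6+7 = 13
ES_D = max(EF_B=14, EF_C=13) = 14; EF_D = 14+9 = 23
Expected project duration μ = 23 hours. Critical path: A → B → D.

Variance along critical path = 0.444 + 2.778 + 7.111 = 10.333
σ = √10.333 = 3.215 hours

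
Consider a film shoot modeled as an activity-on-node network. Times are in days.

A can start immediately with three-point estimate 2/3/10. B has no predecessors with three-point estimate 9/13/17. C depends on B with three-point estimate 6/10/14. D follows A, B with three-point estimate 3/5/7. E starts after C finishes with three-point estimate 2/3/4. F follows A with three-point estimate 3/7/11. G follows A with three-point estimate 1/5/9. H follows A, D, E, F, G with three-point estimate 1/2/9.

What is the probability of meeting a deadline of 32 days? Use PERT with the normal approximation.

0.901

te_A = (2 + 4·3 + 10)/6 = 24/6 = 4; σ²_A = ((10−2)/6)² = 1.778
te_B = (9 + 4·13 + 17)/6 = 78/6 = 13; σ²_B = ((17−9)/6)² = 1.778
te_C = (6 + 4·10 + 14)/6 = 60/6 = 10; σ²_C = ((14−6)/6)² = 1.778
te_D = (3 + 4·5 + 7)/6 = 30/6 = 5; σ²_D = ((7−3)/6)² = 0.444
te_E = (2 + 4·3 + 4)/6 = 18/6 = 3; σ²_E = ((4−2)/6)² = 0.111
te_F = (3 + 4·7 + 11)/6 = 42/6 = 7; σ²_F = ((11−3)/6)² = 1.778
te_G = (1 + 4·5 + 9)/6 = 30/6 = 5; σ²_G = ((9−1)/6)² = 1.778
te_H = (1 + 4·2 + 9)/6 = 18/6 = 3; σ²_H = ((9−1)/6)² = 1.778

Forward pass:
ES_A = 0; EF_A = 4
ES_B = 0; EF_B = 13
ES_C = 13; EF_C = 13+10 = 23
ES_D = max(EF_A=4, EF_B=13) = 13; EF_D = 13+5 = 18
ES_E = 23; EF_E = 23+3 = 26
ES_F = 4; EF_F = 4+7 = 11
ES_G = 4; EF_G = 4+5 = 9
ES_H = max(EF_A=4, EF_D=18, EF_E=26, EF_F=11, EF_G=9) = 26; EF_H = 26+3 = 29
Expected project duration μ = 29 days. Critical path: B → C → E → H.

Variance along critical path = 1.778 + 1.778 + 0.111 + 1.778 = 5.444; σ = √5.444 = 2.333 days.
Z = (32 − 29) / 2.333 = 1.286
P(T ≤ 32) = Φ(1.286) ≈ 0.901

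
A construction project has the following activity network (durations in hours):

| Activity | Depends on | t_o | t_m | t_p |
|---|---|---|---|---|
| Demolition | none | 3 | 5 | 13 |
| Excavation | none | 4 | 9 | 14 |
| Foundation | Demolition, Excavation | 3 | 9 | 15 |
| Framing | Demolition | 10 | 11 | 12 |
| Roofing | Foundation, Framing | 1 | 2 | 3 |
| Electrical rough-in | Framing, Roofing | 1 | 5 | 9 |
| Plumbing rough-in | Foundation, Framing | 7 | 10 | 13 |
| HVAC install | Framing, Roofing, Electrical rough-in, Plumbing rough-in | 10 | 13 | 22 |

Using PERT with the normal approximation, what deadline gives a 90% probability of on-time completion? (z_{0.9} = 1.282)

te_Demolition = (3 + 4·5 + 13)/6 = 36/6 = 6; σ²_Demolition = ((13−3)/6)² = 2.778
te_Excavation = (4 + 4·9 + 14)/6 = 54/6 = 9; σ²_Excavation = ((14−4)/6)² = 2.778
te_Foundation = (3 + 4·9 + 15)/6 = 54/6 = 9; σ²_Foundation = ((15−3)/6)² = 4.000
te_Framing = (10 + 4·11 + 12)/6 = 66/6 = 11; σ²_Framing = ((12−10)/6)² = 0.111
te_Roofing = (1 + 4·2 + 3)/6 = 12/6 = 2; σ²_Roofing = ((3−1)/6)² = 0.111
te_Electrical rough-in = (1 + 4·5 + 9)/6 = 30/6 = 5; σ²_Electrical rough-in = ((9−1)/6)² = 1.778
te_Plumbing rough-in = (7 + 4·10 + 13)/6 = 60/6 = 10; σ²_Plumbing rough-in = ((13−7)/6)² = 1.000
te_HVAC install = (10 + 4·13 + 22)/6 = 84/6 = 14; σ²_HVAC install = ((22−10)/6)² = 4.000

Forward pass:
ES_Demolition = 0; EF_Demolition = 6
ES_Excavation = 0; EF_Excavation = 9
ES_Foundation = max(EF_Demolition=6, EF_Excavation=9) = 9; EF_Foundation = 9+9 = 18
ES_Framing = 6; EF_Framing = 6+11 = 17
ES_Roofing = max(EF_Foundation=18, EF_Framing=17) = 18; EF_Roofing = 18+2 = 20
ES_Electrical rough-in = max(EF_Framing=17, EF_Roofing=20) = 20; EF_Electrical rough-in = 20+5 = 25
ES_Plumbing rough-in = max(EF_Foundation=18, EF_Framing=17) = 18; EF_Plumbing rough-in = 18+10 = 28
ES_HVAC install = max(EF_Framing=17, EF_Roofing=20, EF_Electrical rough-in=25, EF_Plumbing rough-in=28) = 28; EF_HVAC install = 28+14 = 42
Expected project duration μ = 42 hours. Critical path: Excavation → Foundation → Plumbing rough-in → HVAC install.

Variance along critical path = 2.778 + 4.000 + 1.000 + 4.000 = 11.778; σ = 3.432 hours.
D = μ + z·σ = 42 + 1.282·3.432 = 46.4 hours

46.4 hours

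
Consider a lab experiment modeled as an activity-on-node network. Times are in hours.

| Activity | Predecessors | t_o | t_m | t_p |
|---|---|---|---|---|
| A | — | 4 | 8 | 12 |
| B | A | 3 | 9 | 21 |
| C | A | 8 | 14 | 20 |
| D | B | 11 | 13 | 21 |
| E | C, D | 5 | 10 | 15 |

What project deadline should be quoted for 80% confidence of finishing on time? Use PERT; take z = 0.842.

te_A = (4 + 4·8 + 12)/6 = 48/6 = 8; σ²_A = ((12−4)/6)² = 1.778
te_B = (3 + 4·9 + 21)/6 = 60/6 = 10; σ²_B = ((21−3)/6)² = 9.000
te_C = (8 + 4·14 + 20)/6 = 84/6 = 14; σ²_C = ((20−8)/6)² = 4.000
te_D = (11 + 4·13 + 21)/6 = 84/6 = 14; σ²_D = ((21−11)/6)² = 2.778
te_E = (5 + 4·10 + 15)/6 = 60/6 = 10; σ²_E = ((15−5)/6)² = 2.778

Forward pass:
ES_A = 0; EF_A = 8
ES_B = 8; EF_B = 8+10 = 18
ES_C = 8; EF_C = 8+14 = 22
ES_D = 18; EF_D = 18+14 = 32
ES_E = max(EF_C=22, EF_D=32) = 32; EF_E = 32+10 = 42
Expected project duration μ = 42 hours. Critical path: A → B → D → E.

Variance along critical path = 1.778 + 9.000 + 2.778 + 2.778 = 16.333; σ = 4.041 hours.
D = μ + z·σ = 42 + 0.842·4.041 = 45.4 hours

45.4 hours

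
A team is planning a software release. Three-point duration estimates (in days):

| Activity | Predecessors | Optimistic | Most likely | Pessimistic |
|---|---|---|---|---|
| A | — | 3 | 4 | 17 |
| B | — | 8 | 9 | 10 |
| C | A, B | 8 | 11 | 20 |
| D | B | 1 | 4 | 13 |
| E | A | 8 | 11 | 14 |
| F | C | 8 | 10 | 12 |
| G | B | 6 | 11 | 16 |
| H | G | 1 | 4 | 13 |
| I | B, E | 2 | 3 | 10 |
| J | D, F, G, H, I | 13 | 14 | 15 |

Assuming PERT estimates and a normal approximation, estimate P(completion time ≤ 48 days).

te_A = (3 + 4·4 + 17)/6 = 36/6 = 6; σ²_A = ((17−3)/6)² = 5.444
te_B = (8 + 4·9 + 10)/6 = 54/6 = 9; σ²_B = ((10−8)/6)² = 0.111
te_C = (8 + 4·11 + 20)/6 = 72/6 = 12; σ²_C = ((20−8)/6)² = 4.000
te_D = (1 + 4·4 + 13)/6 = 30/6 = 5; σ²_D = ((13−1)/6)² = 4.000
te_E = (8 + 4·11 + 14)/6 = 66/6 = 11; σ²_E = ((14−8)/6)² = 1.000
te_F = (8 + 4·10 + 12)/6 = 60/6 = 10; σ²_F = ((12−8)/6)² = 0.444
te_G = (6 + 4·11 + 16)/6 = 66/6 = 11; σ²_G = ((16−6)/6)² = 2.778
te_H = (1 + 4·4 + 13)/6 = 30/6 = 5; σ²_H = ((13−1)/6)² = 4.000
te_I = (2 + 4·3 + 10)/6 = 24/6 = 4; σ²_I = ((10−2)/6)² = 1.778
te_J = (13 + 4·14 + 15)/6 = 84/6 = 14; σ²_J = ((15−13)/6)² = 0.111

Forward pass:
ES_A = 0; EF_A = 6
ES_B = 0; EF_B = 9
ES_C = max(EF_A=6, EF_B=9) = 9; EF_C = 9+12 = 21
ES_D = 9; EF_D = 9+5 = 14
ES_E = 6; EF_E = 6+11 = 17
ES_F = 21; EF_F = 21+10 = 31
ES_G = 9; EF_G = 9+11 = 20
ES_H = 20; EF_H = 20+5 = 25
ES_I = max(EF_B=9, EF_E=17) = 17; EF_I = 17+4 = 21
ES_J = max(EF_D=14, EF_F=31, EF_G=20, EF_H=25, EF_I=21) = 31; EF_J = 31+14 = 45
Expected project duration μ = 45 days. Critical path: B → C → F → J.

Variance along critical path = 0.111 + 4.000 + 0.444 + 0.111 = 4.667; σ = √4.667 = 2.160 days.
Z = (48 − 45) / 2.160 = 1.389
P(T ≤ 48) = Φ(1.389) ≈ 0.918

0.918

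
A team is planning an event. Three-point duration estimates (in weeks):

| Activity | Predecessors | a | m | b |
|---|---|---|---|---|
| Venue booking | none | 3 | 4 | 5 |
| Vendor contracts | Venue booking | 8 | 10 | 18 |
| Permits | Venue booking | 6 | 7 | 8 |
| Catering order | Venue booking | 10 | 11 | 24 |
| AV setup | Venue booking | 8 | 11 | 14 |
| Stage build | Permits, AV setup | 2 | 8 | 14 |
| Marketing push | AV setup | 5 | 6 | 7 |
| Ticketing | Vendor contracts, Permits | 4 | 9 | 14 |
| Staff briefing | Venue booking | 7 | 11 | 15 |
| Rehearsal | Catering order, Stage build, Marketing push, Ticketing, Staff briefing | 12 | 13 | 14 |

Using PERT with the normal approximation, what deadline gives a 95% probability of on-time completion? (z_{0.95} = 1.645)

te_Venue booking = (3 + 4·4 + 5)/6 = 24/6 = 4; σ²_Venue booking = ((5−3)/6)² = 0.111
te_Vendor contracts = (8 + 4·10 + 18)/6 = 66/6 = 11; σ²_Vendor contracts = ((18−8)/6)² = 2.778
te_Permits = (6 + 4·7 + 8)/6 = 42/6 = 7; σ²_Permits = ((8−6)/6)² = 0.111
te_Catering order = (10 + 4·11 + 24)/6 = 78/6 = 13; σ²_Catering order = ((24−10)/6)² = 5.444
te_AV setup = (8 + 4·11 + 14)/6 = 66/6 = 11; σ²_AV setup = ((14−8)/6)² = 1.000
te_Stage build = (2 + 4·8 + 14)/6 = 48/6 = 8; σ²_Stage build = ((14−2)/6)² = 4.000
te_Marketing push = (5 + 4·6 + 7)/6 = 36/6 = 6; σ²_Marketing push = ((7−5)/6)² = 0.111
te_Ticketing = (4 + 4·9 + 14)/6 = 54/6 = 9; σ²_Ticketing = ((14−4)/6)² = 2.778
te_Staff briefing = (7 + 4·11 + 15)/6 = 66/6 = 11; σ²_Staff briefing = ((15−7)/6)² = 1.778
te_Rehearsal = (12 + 4·13 + 14)/6 = 78/6 = 13; σ²_Rehearsal = ((14−12)/6)² = 0.111

Forward pass:
ES_Venue booking = 0; EF_Venue booking = 4
ES_Vendor contracts = 4; EF_Vendor contracts = 4+11 = 15
ES_Permits = 4; EF_Permits = 4+7 = 11
ES_Catering order = 4; EF_Catering order = 4+13 = 17
ES_AV setup = 4; EF_AV setup = 4+11 = 15
ES_Stage build = max(EF_Permits=11, EF_AV setup=15) = 15; EF_Stage build = 15+8 = 23
ES_Marketing push = 15; EF_Marketing push = 15+6 = 21
ES_Ticketing = max(EF_Vendor contracts=15, EF_Permits=11) = 15; EF_Ticketing = 15+9 = 24
ES_Staff briefing = 4; EF_Staff briefing = 4+11 = 15
ES_Rehearsal = max(EF_Catering order=17, EF_Stage build=23, EF_Marketing push=21, EF_Ticketing=24, EF_Staff briefing=15) = 24; EF_Rehearsal = 24+13 = 37
Expected project duration μ = 37 weeks. Critical path: Venue booking → Vendor contracts → Ticketing → Rehearsal.

Variance along critical path = 0.111 + 2.778 + 2.778 + 0.111 = 5.778; σ = 2.404 weeks.
D = μ + z·σ = 37 + 1.645·2.404 = 41.0 weeks

41.0 weeks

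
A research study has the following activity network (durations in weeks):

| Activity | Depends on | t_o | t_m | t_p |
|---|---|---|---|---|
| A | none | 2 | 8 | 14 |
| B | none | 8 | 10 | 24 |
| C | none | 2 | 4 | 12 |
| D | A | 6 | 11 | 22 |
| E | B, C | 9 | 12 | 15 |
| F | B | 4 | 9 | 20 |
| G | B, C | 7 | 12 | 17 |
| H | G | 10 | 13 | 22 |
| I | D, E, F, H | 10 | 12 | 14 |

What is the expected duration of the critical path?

50 weeks

te_A = (2 + 4·8 + 14)/6 = 48/6 = 8
te_B = (8 + 4·10 + 24)/6 = 72/6 = 12
te_C = (2 + 4·4 + 12)/6 = 30/6 = 5
te_D = (6 + 4·11 + 22)/6 = 72/6 = 12
te_E = (9 + 4·12 + 15)/6 = 72/6 = 12
te_F = (4 + 4·9 + 20)/6 = 60/6 = 10
te_G = (7 + 4·12 + 17)/6 = 72/6 = 12
te_H = (10 + 4·13 + 22)/6 = 84/6 = 14
te_I = (10 + 4·12 + 14)/6 = 72/6 = 12

Forward pass:
ES_A = 0; EF_A = 8
ES_B = 0; EF_B = 12
ES_C = 0; EF_C = 5
ES_D = 8; EF_D = 8+12 = 20
ES_E = max(EF_B=12, EF_C=5) = 12; EF_E = 12+12 = 24
ES_F = 12; EF_F = 12+10 = 22
ES_G = max(EF_B=12, EF_C=5) = 12; EF_G = 12+12 = 24
ES_H = 24; EF_H = 24+14 = 38
ES_I = max(EF_D=20, EF_E=24, EF_F=22, EF_H=38) = 38; EF_I = 38+12 = 50
Expected project duration μ = 50 weeks. Critical path: B → G → H → I.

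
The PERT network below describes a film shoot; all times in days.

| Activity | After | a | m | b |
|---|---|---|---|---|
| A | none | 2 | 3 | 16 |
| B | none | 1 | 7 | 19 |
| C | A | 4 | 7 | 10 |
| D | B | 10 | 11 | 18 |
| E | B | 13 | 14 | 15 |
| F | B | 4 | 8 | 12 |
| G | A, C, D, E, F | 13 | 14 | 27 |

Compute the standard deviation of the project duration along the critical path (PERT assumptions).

te_A = (2 + 4·3 + 16)/6 = 30/6 = 5; σ²_A = ((16−2)/6)² = 5.444
te_B = (1 + 4·7 + 19)/6 = 48/6 = 8; σ²_B = ((19−1)/6)² = 9.000
te_C = (4 + 4·7 + 10)/6 = 42/6 = 7; σ²_C = ((10−4)/6)² = 1.000
te_D = (10 + 4·11 + 18)/6 = 72/6 = 12; σ²_D = ((18−10)/6)² = 1.778
te_E = (13 + 4·14 + 15)/6 = 84/6 = 14; σ²_E = ((15−13)/6)² = 0.111
te_F = (4 + 4·8 + 12)/6 = 48/6 = 8; σ²_F = ((12−4)/6)² = 1.778
te_G = (13 + 4·14 + 27)/6 = 96/6 = 16; σ²_G = ((27−13)/6)² = 5.444

Forward pass:
ES_A = 0; EF_A = 5
ES_B = 0; EF_B = 8
ES_C = 5; EF_C = 5+7 = 12
ES_D = 8; EF_D = 8+12 = 20
ES_E = 8; EF_E = 8+14 = 22
ES_F = 8; EF_F = 8+8 = 16
ES_G = max(EF_A=5, EF_C=12, EF_D=20, EF_E=22, EF_F=16) = 22; EF_G = 22+16 = 38
Expected project duration μ = 38 days. Critical path: B → E → G.

Variance along critical path = 9.000 + 0.111 + 5.444 = 14.556
σ = √14.556 = 3.815 days

3.82 days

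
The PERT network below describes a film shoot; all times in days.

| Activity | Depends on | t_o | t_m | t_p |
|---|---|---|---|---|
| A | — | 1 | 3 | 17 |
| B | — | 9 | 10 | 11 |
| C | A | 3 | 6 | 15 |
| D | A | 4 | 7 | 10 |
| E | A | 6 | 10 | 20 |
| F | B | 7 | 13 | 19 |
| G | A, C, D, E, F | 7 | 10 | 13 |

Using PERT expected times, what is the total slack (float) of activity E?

7 days

te_A = (1 + 4·3 + 17)/6 = 30/6 = 5
te_B = (9 + 4·10 + 11)/6 = 60/6 = 10
te_C = (3 + 4·6 + 15)/6 = 42/6 = 7
te_D = (4 + 4·7 + 10)/6 = 42/6 = 7
te_E = (6 + 4·10 + 20)/6 = 66/6 = 11
te_F = (7 + 4·13 + 19)/6 = 78/6 = 13
te_G = (7 + 4·10 + 13)/6 = 60/6 = 10

Forward pass:
ES_A = 0; EF_A = 5
ES_B = 0; EF_B = 10
ES_C = 5; EF_C = 5+7 = 12
ES_D = 5; EF_D = 5+7 = 12
ES_E = 5; EF_E = 5+11 = 16
ES_F = 10; EF_F = 10+13 = 23
ES_G = max(EF_A=5, EF_C=12, EF_D=12, EF_E=16, EF_F=23) = 23; EF_G = 23+10 = 33
Expected project duration μ = 33 days. Critical path: B → F → G.

Backward pass:
LF_G = 33; LS_G = 33−10 = 23
LF_F = LS_G = 23; LS_F = 23−13 = 10
LF_E = LS_G = 23; LS_E = 23−11 = 12
LF_D = LS_G = 23; LS_D = 23−7 = 16
LF_C = LS_G = 23; LS_C = 23−7 = 16
LF_B = LS_F = 10; LS_B = 10−10 = 0
LF_A = min(LS_C=16, LS_D=16, LS_E=12, LS_G=23) = 12; LS_A = 12−5 = 7
Slack_E = LS_E − ES_E = 12 − 5 = 7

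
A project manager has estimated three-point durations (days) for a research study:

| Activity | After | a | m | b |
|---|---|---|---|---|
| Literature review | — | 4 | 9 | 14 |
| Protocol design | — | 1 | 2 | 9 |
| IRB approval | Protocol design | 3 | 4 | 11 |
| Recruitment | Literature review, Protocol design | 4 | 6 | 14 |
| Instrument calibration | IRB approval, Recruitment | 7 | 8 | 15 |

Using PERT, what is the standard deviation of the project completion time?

te_Literature review = (4 + 4·9 + 14)/6 = 54/6 = 9; σ²_Literature review = ((14−4)/6)² = 2.778
te_Protocol design = (1 + 4·2 + 9)/6 = 18/6 = 3; σ²_Protocol design = ((9−1)/6)² = 1.778
te_IRB approval = (3 + 4·4 + 11)/6 = 30/6 = 5; σ²_IRB approval = ((11−3)/6)² = 1.778
te_Recruitment = (4 + 4·6 + 14)/6 = 42/6 = 7; σ²_Recruitment = ((14−4)/6)² = 2.778
te_Instrument calibration = (7 + 4·8 + 15)/6 = 54/6 = 9; σ²_Instrument calibration = ((15−7)/6)² = 1.778

Forward pass:
ES_Literature review = 0; EF_Literature review = 9
ES_Protocol design = 0; EF_Protocol design = 3
ES_IRB approval = 3; EF_IRB approval = 3+5 = 8
ES_Recruitment = max(EF_Literature review=9, EF_Protocol design=3) = 9; EF_Recruitment = 9+7 = 16
ES_Instrument calibration = max(EF_IRB approval=8, EF_Recruitment=16) = 16; EF_Instrument calibration = 16+9 = 25
Expected project duration μ = 25 days. Critical path: Literature review → Recruitment → Instrument calibration.

Variance along critical path = 2.778 + 2.778 + 1.778 = 7.333
σ = √7.333 = 2.708 days

2.71 days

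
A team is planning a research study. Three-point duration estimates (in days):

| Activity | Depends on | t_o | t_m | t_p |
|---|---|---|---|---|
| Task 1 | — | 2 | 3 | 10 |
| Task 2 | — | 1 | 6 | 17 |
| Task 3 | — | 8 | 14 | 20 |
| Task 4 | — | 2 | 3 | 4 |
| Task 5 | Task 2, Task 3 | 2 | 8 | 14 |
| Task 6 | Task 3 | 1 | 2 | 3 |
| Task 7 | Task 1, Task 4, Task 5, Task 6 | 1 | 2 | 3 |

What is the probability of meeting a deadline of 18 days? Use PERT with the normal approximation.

te_Task 1 = (2 + 4·3 + 10)/6 = 24/6 = 4; σ²_Task 1 = ((10−2)/6)² = 1.778
te_Task 2 = (1 + 4·6 + 17)/6 = 42/6 = 7; σ²_Task 2 = ((17−1)/6)² = 7.111
te_Task 3 = (8 + 4·14 + 20)/6 = 84/6 = 14; σ²_Task 3 = ((20−8)/6)² = 4.000
te_Task 4 = (2 + 4·3 + 4)/6 = 18/6 = 3; σ²_Task 4 = ((4−2)/6)² = 0.111
te_Task 5 = (2 + 4·8 + 14)/6 = 48/6 = 8; σ²_Task 5 = ((14−2)/6)² = 4.000
te_Task 6 = (1 + 4·2 + 3)/6 = 12/6 = 2; σ²_Task 6 = ((3−1)/6)² = 0.111
te_Task 7 = (1 + 4·2 + 3)/6 = 12/6 = 2; σ²_Task 7 = ((3−1)/6)² = 0.111

Forward pass:
ES_Task 1 = 0; EF_Task 1 = 4
ES_Task 2 = 0; EF_Task 2 = 7
ES_Task 3 = 0; EF_Task 3 = 14
ES_Task 4 = 0; EF_Task 4 = 3
ES_Task 5 = max(EF_Task 2=7, EF_Task 3=14) = 14; EF_Task 5 = 14+8 = 22
ES_Task 6 = 14; EF_Task 6 = 14+2 = 16
ES_Task 7 = max(EF_Task 1=4, EF_Task 4=3, EF_Task 5=22, EF_Task 6=16) = 22; EF_Task 7 = 22+2 = 24
Expected project duration μ = 24 days. Critical path: Task 3 → Task 5 → Task 7.

Variance along critical path = 4.000 + 4.000 + 0.111 = 8.111; σ = √8.111 = 2.848 days.
Z = (18 − 24) / 2.848 = -2.107
P(T ≤ 18) = Φ(-2.107) ≈ 0.018

0.018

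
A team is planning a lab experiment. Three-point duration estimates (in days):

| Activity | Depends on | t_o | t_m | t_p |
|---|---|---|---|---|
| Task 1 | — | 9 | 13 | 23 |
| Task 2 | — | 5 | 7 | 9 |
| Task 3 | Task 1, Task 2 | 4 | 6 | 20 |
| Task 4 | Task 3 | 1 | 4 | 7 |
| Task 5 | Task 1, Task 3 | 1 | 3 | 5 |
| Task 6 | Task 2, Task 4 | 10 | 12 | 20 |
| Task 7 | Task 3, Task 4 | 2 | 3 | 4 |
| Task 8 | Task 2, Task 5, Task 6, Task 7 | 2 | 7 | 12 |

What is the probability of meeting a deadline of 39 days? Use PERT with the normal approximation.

0.055

te_Task 1 = (9 + 4·13 + 23)/6 = 84/6 = 14; σ²_Task 1 = ((23−9)/6)² = 5.444
te_Task 2 = (5 + 4·7 + 9)/6 = 42/6 = 7; σ²_Task 2 = ((9−5)/6)² = 0.444
te_Task 3 = (4 + 4·6 + 20)/6 = 48/6 = 8; σ²_Task 3 = ((20−4)/6)² = 7.111
te_Task 4 = (1 + 4·4 + 7)/6 = 24/6 = 4; σ²_Task 4 = ((7−1)/6)² = 1.000
te_Task 5 = (1 + 4·3 + 5)/6 = 18/6 = 3; σ²_Task 5 = ((5−1)/6)² = 0.444
te_Task 6 = (10 + 4·12 + 20)/6 = 78/6 = 13; σ²_Task 6 = ((20−10)/6)² = 2.778
te_Task 7 = (2 + 4·3 + 4)/6 = 18/6 = 3; σ²_Task 7 = ((4−2)/6)² = 0.111
te_Task 8 = (2 + 4·7 + 12)/6 = 42/6 = 7; σ²_Task 8 = ((12−2)/6)² = 2.778

Forward pass:
ES_Task 1 = 0; EF_Task 1 = 14
ES_Task 2 = 0; EF_Task 2 = 7
ES_Task 3 = max(EF_Task 1=14, EF_Task 2=7) = 14; EF_Task 3 = 14+8 = 22
ES_Task 4 = 22; EF_Task 4 = 22+4 = 26
ES_Task 5 = max(EF_Task 1=14, EF_Task 3=22) = 22; EF_Task 5 = 22+3 = 25
ES_Task 6 = max(EF_Task 2=7, EF_Task 4=26) = 26; EF_Task 6 = 26+13 = 39
ES_Task 7 = max(EF_Task 3=22, EF_Task 4=26) = 26; EF_Task 7 = 26+3 = 29
ES_Task 8 = max(EF_Task 2=7, EF_Task 5=25, EF_Task 6=39, EF_Task 7=29) = 39; EF_Task 8 = 39+7 = 46
Expected project duration μ = 46 days. Critical path: Task 1 → Task 3 → Task 4 → Task 6 → Task 8.

Variance along critical path = 5.444 + 7.111 + 1.000 + 2.778 + 2.778 = 19.111; σ = √19.111 = 4.372 days.
Z = (39 − 46) / 4.372 = -1.601
P(T ≤ 39) = Φ(-1.601) ≈ 0.055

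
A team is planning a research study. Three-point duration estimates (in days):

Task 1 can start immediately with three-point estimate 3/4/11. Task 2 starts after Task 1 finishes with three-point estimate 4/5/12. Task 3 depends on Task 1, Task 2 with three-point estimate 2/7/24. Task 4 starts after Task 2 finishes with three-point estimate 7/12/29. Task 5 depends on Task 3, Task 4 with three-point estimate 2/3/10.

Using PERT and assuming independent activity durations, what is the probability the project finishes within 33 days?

0.822

te_Task 1 = (3 + 4·4 + 11)/6 = 30/6 = 5; σ²_Task 1 = ((11−3)/6)² = 1.778
te_Task 2 = (4 + 4·5 + 12)/6 = 36/6 = 6; σ²_Task 2 = ((12−4)/6)² = 1.778
te_Task 3 = (2 + 4·7 + 24)/6 = 54/6 = 9; σ²_Task 3 = ((24−2)/6)² = 13.444
te_Task 4 = (7 + 4·12 + 29)/6 = 84/6 = 14; σ²_Task 4 = ((29−7)/6)² = 13.444
te_Task 5 = (2 + 4·3 + 10)/6 = 24/6 = 4; σ²_Task 5 = ((10−2)/6)² = 1.778

Forward pass:
ES_Task 1 = 0; EF_Task 1 = 5
ES_Task 2 = 5; EF_Task 2 = 5+6 = 11
ES_Task 3 = max(EF_Task 1=5, EF_Task 2=11) = 11; EF_Task 3 = 11+9 = 20
ES_Task 4 = 11; EF_Task 4 = 11+14 = 25
ES_Task 5 = max(EF_Task 3=20, EF_Task 4=25) = 25; EF_Task 5 = 25+4 = 29
Expected project duration μ = 29 days. Critical path: Task 1 → Task 2 → Task 4 → Task 5.

Variance along critical path = 1.778 + 1.778 + 13.444 + 1.778 = 18.778; σ = √18.778 = 4.333 days.
Z = (33 − 29) / 4.333 = 0.923
P(T ≤ 33) = Φ(0.923) ≈ 0.822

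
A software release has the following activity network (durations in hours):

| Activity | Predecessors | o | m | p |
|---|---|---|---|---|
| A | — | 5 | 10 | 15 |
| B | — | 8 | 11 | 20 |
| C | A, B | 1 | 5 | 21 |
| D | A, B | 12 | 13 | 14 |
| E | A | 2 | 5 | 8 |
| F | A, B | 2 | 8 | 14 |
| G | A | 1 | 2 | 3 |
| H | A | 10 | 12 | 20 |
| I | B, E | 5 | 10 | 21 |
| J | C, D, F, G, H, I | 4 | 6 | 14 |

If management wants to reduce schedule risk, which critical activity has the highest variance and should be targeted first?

I

te_A = (5 + 4·10 + 15)/6 = 60/6 = 10; σ²_A = ((15−5)/6)² = 2.778
te_B = (8 + 4·11 + 20)/6 = 72/6 = 12; σ²_B = ((20−8)/6)² = 4.000
te_C = (1 + 4·5 + 21)/6 = 42/6 = 7; σ²_C = ((21−1)/6)² = 11.111
te_D = (12 + 4·13 + 14)/6 = 78/6 = 13; σ²_D = ((14−12)/6)² = 0.111
te_E = (2 + 4·5 + 8)/6 = 30/6 = 5; σ²_E = ((8−2)/6)² = 1.000
te_F = (2 + 4·8 + 14)/6 = 48/6 = 8; σ²_F = ((14−2)/6)² = 4.000
te_G = (1 + 4·2 + 3)/6 = 12/6 = 2; σ²_G = ((3−1)/6)² = 0.111
te_H = (10 + 4·12 + 20)/6 = 78/6 = 13; σ²_H = ((20−10)/6)² = 2.778
te_I = (5 + 4·10 + 21)/6 = 66/6 = 11; σ²_I = ((21−5)/6)² = 7.111
te_J = (4 + 4·6 + 14)/6 = 42/6 = 7; σ²_J = ((14−4)/6)² = 2.778

Forward pass:
ES_A = 0; EF_A = 10
ES_B = 0; EF_B = 12
ES_C = max(EF_A=10, EF_B=12) = 12; EF_C = 12+7 = 19
ES_D = max(EF_A=10, EF_B=12) = 12; EF_D = 12+13 = 25
ES_E = 10; EF_E = 10+5 = 15
ES_F = max(EF_A=10, EF_B=12) = 12; EF_F = 12+8 = 20
ES_G = 10; EF_G = 10+2 = 12
ES_H = 10; EF_H = 10+13 = 23
ES_I = max(EF_B=12, EF_E=15) = 15; EF_I = 15+11 = 26
ES_J = max(EF_C=19, EF_D=25, EF_F=20, EF_G=12, EF_H=23, EF_I=26) = 26; EF_J = 26+7 = 33
Expected project duration μ = 33 hours. Critical path: A → E → I → J.

Variances on critical path: σ²_A=2.778, σ²_E=1.000, σ²_I=7.111, σ²_J=2.778.
Largest is σ²_I = 7.111.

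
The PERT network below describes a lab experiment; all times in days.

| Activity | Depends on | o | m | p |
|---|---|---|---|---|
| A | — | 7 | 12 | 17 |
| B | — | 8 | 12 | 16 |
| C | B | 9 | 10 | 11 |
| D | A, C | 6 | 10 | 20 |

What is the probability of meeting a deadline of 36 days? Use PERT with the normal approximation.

0.866

te_A = (7 + 4·12 + 17)/6 = 72/6 = 12; σ²_A = ((17−7)/6)² = 2.778
te_B = (8 + 4·12 + 16)/6 = 72/6 = 12; σ²_B = ((16−8)/6)² = 1.778
te_C = (9 + 4·10 + 11)/6 = 60/6 = 10; σ²_C = ((11−9)/6)² = 0.111
te_D = (6 + 4·10 + 20)/6 = 66/6 = 11; σ²_D = ((20−6)/6)² = 5.444

Forward pass:
ES_A = 0; EF_A = 12
ES_B = 0; EF_B = 12
ES_C = 12; EF_C = 12+10 = 22
ES_D = max(EF_A=12, EF_C=22) = 22; EF_D = 22+11 = 33
Expected project duration μ = 33 days. Critical path: B → C → D.

Variance along critical path = 1.778 + 0.111 + 5.444 = 7.333; σ = √7.333 = 2.708 days.
Z = (36 − 33) / 2.708 = 1.108
P(T ≤ 36) = Φ(1.108) ≈ 0.866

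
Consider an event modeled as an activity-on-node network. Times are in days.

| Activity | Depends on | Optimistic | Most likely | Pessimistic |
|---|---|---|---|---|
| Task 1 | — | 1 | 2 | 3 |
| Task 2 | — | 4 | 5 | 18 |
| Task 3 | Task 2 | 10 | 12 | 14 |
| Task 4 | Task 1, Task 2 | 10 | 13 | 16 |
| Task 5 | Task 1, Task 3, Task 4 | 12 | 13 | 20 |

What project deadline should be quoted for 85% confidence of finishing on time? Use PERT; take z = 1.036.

37.0 days

te_Task 1 = (1 + 4·2 + 3)/6 = 12/6 = 2; σ²_Task 1 = ((3−1)/6)² = 0.111
te_Task 2 = (4 + 4·5 + 18)/6 = 42/6 = 7; σ²_Task 2 = ((18−4)/6)² = 5.444
te_Task 3 = (10 + 4·12 + 14)/6 = 72/6 = 12; σ²_Task 3 = ((14−10)/6)² = 0.444
te_Task 4 = (10 + 4·13 + 16)/6 = 78/6 = 13; σ²_Task 4 = ((16−10)/6)² = 1.000
te_Task 5 = (12 + 4·13 + 20)/6 = 84/6 = 14; σ²_Task 5 = ((20−12)/6)² = 1.778

Forward pass:
ES_Task 1 = 0; EF_Task 1 = 2
ES_Task 2 = 0; EF_Task 2 = 7
ES_Task 3 = 7; EF_Task 3 = 7+12 = 19
ES_Task 4 = max(EF_Task 1=2, EF_Task 2=7) = 7; EF_Task 4 = 7+13 = 20
ES_Task 5 = max(EF_Task 1=2, EF_Task 3=19, EF_Task 4=20) = 20; EF_Task 5 = 20+14 = 34
Expected project duration μ = 34 days. Critical path: Task 2 → Task 4 → Task 5.

Variance along critical path = 5.444 + 1.000 + 1.778 = 8.222; σ = 2.867 days.
D = μ + z·σ = 34 + 1.036·2.867 = 37.0 days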